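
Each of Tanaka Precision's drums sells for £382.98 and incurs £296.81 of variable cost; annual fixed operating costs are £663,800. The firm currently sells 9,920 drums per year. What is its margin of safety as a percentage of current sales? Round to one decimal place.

22.3%

Unit CM = price − variable cost = £382.98 − £296.81 = £86.17. Break-even units = £663,800 ÷ £86.17 = 7,703.38; break-even revenue = 7,703.38 × £382.98 = £2,950,239.34.
Actual sales revenue = 9,920 × £382.98 = £3,799,161.60.
Margin of safety = (£3,799,161.60 − £2,950,239.34) ÷ £3,799,161.60 = 22.3%.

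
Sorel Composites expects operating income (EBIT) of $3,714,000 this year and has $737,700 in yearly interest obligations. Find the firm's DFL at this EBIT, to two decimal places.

Annual interest charges come to $737,700.00.
Degree of financial leverage = EBIT / (EBIT − interest) = $3,714,000 / $2,976,300.00 = 1.2479.

1.25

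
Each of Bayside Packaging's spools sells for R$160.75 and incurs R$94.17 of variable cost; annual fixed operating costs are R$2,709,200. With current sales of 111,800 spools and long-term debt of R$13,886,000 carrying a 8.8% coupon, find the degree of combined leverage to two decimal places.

Total contribution margin = 111,800 × R$66.58 = R$7,443,644.00.
Subtracting fixed costs: EBIT = R$7,443,644.00 − R$2,709,200 = R$4,734,444.00. Interest = R$1,221,968.00, so EBIT − I = R$3,512,476.00.
Degree of total leverage = total CM / (EBIT − interest) = R$7,443,644.00 / R$3,512,476.00 = 2.1192.

2.12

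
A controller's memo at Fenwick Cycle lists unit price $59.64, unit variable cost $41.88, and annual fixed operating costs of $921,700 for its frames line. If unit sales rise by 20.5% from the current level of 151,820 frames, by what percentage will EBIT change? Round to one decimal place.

At 151,820 units, contribution = 151,820 × $17.76 = $2,696,323.20.
EBIT = $2,696,323.20 − $921,700 = $1,774,623.20.
So DOL = total CM / EBIT = $2,696,323.20 / $1,774,623.20 = 1.5194.
So EBIT moves 1.5194 × (+20.5%) = +31.1%.

+31.1%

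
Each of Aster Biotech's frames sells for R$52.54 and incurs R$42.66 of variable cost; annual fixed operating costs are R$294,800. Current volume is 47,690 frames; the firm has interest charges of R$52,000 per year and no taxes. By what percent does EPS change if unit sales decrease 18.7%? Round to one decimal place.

At 47,690 units, contribution = 47,690 × R$9.88 = R$471,177.20.
EBIT = R$471,177.20 − R$294,800 = R$176,377.20.
After interest of R$52,000.00, pre-tax earnings = R$124,377.20.
Degree of combined leverage = contribution ÷ (EBIT − I) = R$471,177.20 ÷ R$124,377.20 = 3.7883.
%ΔEPS = DCL × %ΔSales = 3.7883 × -18.7% = -70.8%.

-70.8%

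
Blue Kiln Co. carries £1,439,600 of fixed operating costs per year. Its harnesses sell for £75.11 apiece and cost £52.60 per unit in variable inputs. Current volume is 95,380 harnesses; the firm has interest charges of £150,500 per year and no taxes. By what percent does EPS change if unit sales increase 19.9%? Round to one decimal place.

Total contribution margin = 95,380 × £22.51 = £2,147,003.80.
EBIT = £2,147,003.80 − £1,439,600 = £707,403.80.
After interest of £150,500.00, pre-tax earnings = £556,903.80.
DCL = total CM / (EBIT − I) = £2,147,003.80 / £556,903.80 = 3.8553.
EPS therefore changes by 3.8553 × (+19.9%) = +76.7%.

+76.7%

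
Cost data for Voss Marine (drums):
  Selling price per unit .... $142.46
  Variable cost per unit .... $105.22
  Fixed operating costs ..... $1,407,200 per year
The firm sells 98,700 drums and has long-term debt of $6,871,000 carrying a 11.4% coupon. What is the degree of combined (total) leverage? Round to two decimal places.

Total contribution margin = 98,700 × $37.24 = $3,675,588.00.
EBIT = $3,675,588.00 − $1,407,200 = $2,268,388.00. Interest = $783,294.00, so EBIT − I = $1,485,094.00.
DCL = contribution ÷ (EBIT − I) = $3,675,588.00 ÷ $1,485,094.00 = 2.4750.

2.47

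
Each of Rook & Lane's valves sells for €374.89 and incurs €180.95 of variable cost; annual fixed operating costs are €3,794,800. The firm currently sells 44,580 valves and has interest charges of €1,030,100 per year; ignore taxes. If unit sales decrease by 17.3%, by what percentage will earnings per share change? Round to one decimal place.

-39.1%

At 44,580 units, contribution = 44,580 × €193.94 = €8,645,845.20.
Subtracting fixed costs: EBIT = €8,645,845.20 − €3,794,800 = €4,851,045.20.
After interest of €1,030,100.00, pre-tax earnings = €3,820,945.20.
DCL = total CM / (EBIT − I) = €8,645,845.20 / €3,820,945.20 = 2.2628.
EPS therefore changes by 2.2628 × (-17.3%) = -39.1%.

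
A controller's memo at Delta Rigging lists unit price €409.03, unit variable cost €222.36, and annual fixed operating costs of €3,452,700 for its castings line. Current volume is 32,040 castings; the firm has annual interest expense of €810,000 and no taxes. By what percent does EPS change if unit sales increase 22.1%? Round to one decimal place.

Total contribution margin = 32,040 × €186.67 = €5,980,906.80.
Subtracting fixed costs: EBIT = €5,980,906.80 − €3,452,700 = €2,528,206.80.
After interest of €810,000.00, pre-tax earnings = €1,718,206.80.
DCL = total CM / (EBIT − I) = €5,980,906.80 / €1,718,206.80 = 3.4809.
%ΔEPS = DCL × %ΔSales = 3.4809 × +22.1% = +76.9%.

+76.9%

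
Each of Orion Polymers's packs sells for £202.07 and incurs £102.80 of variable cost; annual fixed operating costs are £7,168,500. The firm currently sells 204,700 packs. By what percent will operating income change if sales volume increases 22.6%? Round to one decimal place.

At 204,700 units, contribution = 204,700 × £99.27 = £20,320,569.00.
EBIT = £20,320,569.00 − £7,168,500 = £13,152,069.00.
Degree of operating leverage = £20,320,569.00 / £13,152,069.00 = 1.5450.
So EBIT moves 1.5450 × (+22.6%) = +34.9%.

+34.9%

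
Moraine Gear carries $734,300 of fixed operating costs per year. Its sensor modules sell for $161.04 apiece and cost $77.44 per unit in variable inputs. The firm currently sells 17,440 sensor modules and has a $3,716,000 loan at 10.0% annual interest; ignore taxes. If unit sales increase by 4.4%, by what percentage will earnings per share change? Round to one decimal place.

+18.2%

Total contribution margin = 17,440 × $83.60 = $1,457,984.00.
Operating income = contribution − fixed costs = $1,457,984.00 − $734,300 = $723,684.00.
Interest = $371,600.00, so EBIT − I = $352,084.00.
DCL = total CM / (EBIT − I) = $1,457,984.00 / $352,084.00 = 4.1410.
%ΔEPS = DCL × %ΔSales = 4.1410 × +4.4% = +18.2%.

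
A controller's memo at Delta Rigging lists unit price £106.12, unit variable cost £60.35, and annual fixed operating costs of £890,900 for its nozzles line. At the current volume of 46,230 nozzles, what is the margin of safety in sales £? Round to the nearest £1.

£2,840,332

Unit CM = price − variable cost = £106.12 − £60.35 = £45.77. Break-even units = £890,900 ÷ £45.77 = 19,464.71; break-even revenue = 19,464.71 × £106.12 = £2,065,595.54.
Current sales = 46,230 × £106.12 = £4,905,927.60.
Margin of safety = £4,905,927.60 − £2,065,595.54 = £2,840,332.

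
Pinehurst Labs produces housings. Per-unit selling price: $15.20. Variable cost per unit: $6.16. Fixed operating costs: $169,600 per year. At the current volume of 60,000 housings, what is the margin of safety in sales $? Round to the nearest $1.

$626,832

Each unit contributes $15.20 − $6.16 = $9.04. Break-even units = $169,600 ÷ $9.04 = 18,761.06; break-even revenue = 18,761.06 × $15.20 = $285,168.14.
Actual sales revenue = 60,000 × $15.20 = $912,000.00.
Margin of safety = $912,000.00 − $285,168.14 = $626,832.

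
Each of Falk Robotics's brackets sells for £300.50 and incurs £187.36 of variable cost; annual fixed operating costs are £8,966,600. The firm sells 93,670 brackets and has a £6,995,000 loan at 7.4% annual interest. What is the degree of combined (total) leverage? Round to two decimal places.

At 93,670 units, contribution = 93,670 × £113.14 = £10,597,823.80.
Operating income = contribution − fixed costs = £10,597,823.80 − £8,966,600 = £1,631,223.80. Interest = £517,630.00.
DOL = £10,597,823.80 ÷ £1,631,223.80 = 6.4969; DFL = £1,631,223.80 ÷ £1,113,593.80 = 1.4648.
DCL = DOL × DFL = 6.4969 × 1.4648 = 9.5167.

9.52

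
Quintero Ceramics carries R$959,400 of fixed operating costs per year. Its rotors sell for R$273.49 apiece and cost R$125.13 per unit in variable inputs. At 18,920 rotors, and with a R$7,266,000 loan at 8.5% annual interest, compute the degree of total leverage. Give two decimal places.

At 18,920 units, contribution = 18,920 × R$148.36 = R$2,806,971.20.
Operating income = contribution − fixed costs = R$2,806,971.20 − R$959,400 = R$1,847,571.20. Interest = R$617,610.00.
DOL = R$2,806,971.20 ÷ R$1,847,571.20 = 1.5193; DFL = R$1,847,571.20 ÷ R$1,229,961.20 = 1.5021.
Combined leverage = 1.5193 × 1.5021 = 2.2821.

2.28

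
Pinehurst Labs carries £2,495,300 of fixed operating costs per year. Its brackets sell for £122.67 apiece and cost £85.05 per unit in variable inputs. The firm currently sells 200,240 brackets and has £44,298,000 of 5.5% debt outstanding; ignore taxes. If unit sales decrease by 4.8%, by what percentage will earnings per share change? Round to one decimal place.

-13.9%

Total contribution margin = 200,240 × £37.62 = £7,533,028.80.
Subtracting fixed costs: EBIT = £7,533,028.80 − £2,495,300 = £5,037,728.80.
After interest of £2,436,390.00, pre-tax earnings = £2,601,338.80.
DCL = total CM / (EBIT − I) = £7,533,028.80 / £2,601,338.80 = 2.8958.
%ΔEPS = DCL × %ΔSales = 2.8958 × -4.8% = -13.9%.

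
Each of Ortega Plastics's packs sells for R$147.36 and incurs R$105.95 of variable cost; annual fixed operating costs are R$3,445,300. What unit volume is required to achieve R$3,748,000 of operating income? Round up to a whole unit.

173,710 packs

Contribution margin per unit = R$147.36 − R$105.95 = R$41.41.
Required volume = (fixed costs + target profit) ÷ CM = (R$3,445,300 + R$3,748,000) ÷ R$41.41 = 173,709.25, so 173,710 packs.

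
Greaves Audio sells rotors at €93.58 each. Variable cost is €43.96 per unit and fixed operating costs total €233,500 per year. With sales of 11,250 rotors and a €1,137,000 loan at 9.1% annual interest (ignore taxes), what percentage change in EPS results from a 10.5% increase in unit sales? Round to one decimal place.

Total contribution margin = 11,250 × €49.62 = €558,225.00.
Operating income = contribution − fixed costs = €558,225.00 − €233,500 = €324,725.00.
Interest = €103,467.00, so EBIT − I = €221,258.00.
Degree of combined leverage = contribution ÷ (EBIT − I) = €558,225.00 ÷ €221,258.00 = 2.5230.
EPS therefore changes by 2.5230 × (+10.5%) = +26.5%.

+26.5%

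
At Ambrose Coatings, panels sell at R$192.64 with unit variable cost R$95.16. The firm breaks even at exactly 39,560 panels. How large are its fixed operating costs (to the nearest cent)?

R$3,856,308.80

Each unit contributes R$192.64 − R$95.16 = R$97.48.
Fixed costs = break-even units × CM = 39,560 × R$97.48 = R$3,856,308.80.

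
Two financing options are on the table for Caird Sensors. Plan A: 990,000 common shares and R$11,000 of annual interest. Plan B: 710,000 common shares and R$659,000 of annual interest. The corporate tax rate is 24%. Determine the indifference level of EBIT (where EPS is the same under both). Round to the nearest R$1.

At indifference, (EBIT − 11,000)(1 − t)/990,000 = (EBIT − 659,000)(1 − t)/710,000.
Cancelling (1 − t) and cross-multiplying: 710,000·(EBIT − 11,000) = 990,000·(EBIT − 659,000).
Solving, EBIT = (659,000·990,000 − 11,000·710,000) / (990,000 − 710,000) = 644,600,000,000 / 280,000 = 2,302,142.86.

R$2,302,143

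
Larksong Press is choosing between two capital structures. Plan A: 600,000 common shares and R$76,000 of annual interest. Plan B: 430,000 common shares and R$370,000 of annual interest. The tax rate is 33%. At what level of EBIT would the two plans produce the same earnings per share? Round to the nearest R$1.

Set EPS_A = EPS_B: (EBIT − R$76,000)(1 − 0.33) ÷ 600,000 = (EBIT − R$370,000)(1 − 0.33) ÷ 430,000.
Cancelling (1 − t) and cross-multiplying: 430,000·(EBIT − 76,000) = 600,000·(EBIT − 370,000).
Solving, EBIT = (370,000·600,000 − 76,000·430,000) / (600,000 − 430,000) = 189,320,000,000 / 170,000 = 1,113,647.06.

R$1,113,647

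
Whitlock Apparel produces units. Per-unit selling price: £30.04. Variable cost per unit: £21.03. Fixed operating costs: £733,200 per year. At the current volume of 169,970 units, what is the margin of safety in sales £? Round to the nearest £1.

£2,661,356

Contribution margin per unit = £30.04 − £21.03 = £9.01. Break-even units = £733,200 ÷ £9.01 = 81,376.25; break-even revenue = 81,376.25 × £30.04 = £2,444,542.51.
Actual sales revenue = 169,970 × £30.04 = £5,105,898.80.
Margin of safety = £5,105,898.80 − £2,444,542.51 = £2,661,356.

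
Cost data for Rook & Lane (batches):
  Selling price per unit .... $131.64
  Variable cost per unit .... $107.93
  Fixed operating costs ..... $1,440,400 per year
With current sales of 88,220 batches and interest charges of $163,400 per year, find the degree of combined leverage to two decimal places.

At 88,220 units, contribution = 88,220 × $23.71 = $2,091,696.20.
Operating income = contribution − fixed costs = $2,091,696.20 − $1,440,400 = $651,296.20. Interest = $163,400.00.
DOL = $2,091,696.20 ÷ $651,296.20 = 3.2116; DFL = $651,296.20 ÷ $487,896.20 = 1.3349.
Combined leverage = 3.2116 × 1.3349 = 4.2872.

4.29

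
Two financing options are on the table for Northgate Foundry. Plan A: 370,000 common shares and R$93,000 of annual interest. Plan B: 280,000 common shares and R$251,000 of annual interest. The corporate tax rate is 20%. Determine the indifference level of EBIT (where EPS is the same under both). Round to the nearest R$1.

R$742,556

At indifference, (EBIT − 93,000)(1 − t)/370,000 = (EBIT − 251,000)(1 − t)/280,000.
The (1 − t) factor cancels: (EBIT − 93,000) × 280,000 = (EBIT − 251,000) × 370,000.
EBIT × (370,000 − 280,000) = 251,000 × 370,000 − 93,000 × 280,000 = 66,830,000,000, so EBIT = 66,830,000,000 ÷ 90,000 = 742,555.56.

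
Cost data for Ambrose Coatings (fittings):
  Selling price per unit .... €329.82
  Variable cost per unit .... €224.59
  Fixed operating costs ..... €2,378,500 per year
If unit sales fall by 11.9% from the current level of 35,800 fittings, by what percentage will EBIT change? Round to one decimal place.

Contribution at this volume is 35,800 × €105.23 = €3,767,234.00.
EBIT = €3,767,234.00 − €2,378,500 = €1,388,734.00.
So DOL = total CM / EBIT = €3,767,234.00 / €1,388,734.00 = 2.7127.
So EBIT moves 2.7127 × (-11.9%) = -32.3%.

-32.3%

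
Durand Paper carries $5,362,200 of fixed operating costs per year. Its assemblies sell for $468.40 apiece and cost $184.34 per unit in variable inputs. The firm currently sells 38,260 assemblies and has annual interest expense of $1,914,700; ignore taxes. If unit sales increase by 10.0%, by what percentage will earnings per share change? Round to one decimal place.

Contribution at this volume is 38,260 × $284.06 = $10,868,135.60.
EBIT = $10,868,135.60 − $5,362,200 = $5,505,935.60.
After interest of $1,914,700.00, pre-tax earnings = $3,591,235.60.
Degree of combined leverage = contribution ÷ (EBIT − I) = $10,868,135.60 ÷ $3,591,235.60 = 3.0263.
%ΔEPS = DCL × %ΔSales = 3.0263 × +10.0% = +30.3%.

+30.3%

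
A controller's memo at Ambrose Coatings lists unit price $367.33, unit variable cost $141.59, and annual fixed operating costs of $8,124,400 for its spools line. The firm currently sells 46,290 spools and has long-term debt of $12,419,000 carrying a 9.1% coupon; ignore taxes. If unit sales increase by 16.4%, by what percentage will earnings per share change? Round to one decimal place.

+143.4%

At 46,290 units, contribution = 46,290 × $225.74 = $10,449,504.60.
EBIT = $10,449,504.60 − $8,124,400 = $2,325,104.60.
After interest of $1,130,129.00, pre-tax earnings = $1,194,975.60.
DCL = total CM / (EBIT − I) = $10,449,504.60 / $1,194,975.60 = 8.7445.
%ΔEPS = DCL × %ΔSales = 8.7445 × +16.4% = +143.4%.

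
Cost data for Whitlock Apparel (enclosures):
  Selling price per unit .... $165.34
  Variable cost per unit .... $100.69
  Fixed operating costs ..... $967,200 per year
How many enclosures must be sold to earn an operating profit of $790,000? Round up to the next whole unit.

27,181 enclosures

Each unit contributes $165.34 − $100.69 = $64.65.
Need Q such that Q × $64.65 − $967,200 = $790,000, i.e. Q = $1,757,200 / $64.65 = 27,180.20 → 27,181.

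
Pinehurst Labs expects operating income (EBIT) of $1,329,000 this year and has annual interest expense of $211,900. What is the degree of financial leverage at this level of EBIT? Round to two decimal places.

1.19

Interest = $211,900.00.
DFL = EBIT ÷ (EBIT − I) = $1,329,000 ÷ ($1,329,000 − $211,900.00) = $1,329,000 ÷ $1,117,100.00 = 1.1897.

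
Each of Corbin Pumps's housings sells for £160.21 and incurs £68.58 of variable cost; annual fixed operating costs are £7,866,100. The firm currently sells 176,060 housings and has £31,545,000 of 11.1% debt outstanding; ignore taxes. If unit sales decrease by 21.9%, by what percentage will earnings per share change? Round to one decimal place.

Total contribution margin = 176,060 × £91.63 = £16,132,377.80.
EBIT = £16,132,377.80 − £7,866,100 = £8,266,277.80.
After interest of £3,501,495.00, pre-tax earnings = £4,764,782.80.
DCL = total CM / (EBIT − I) = £16,132,377.80 / £4,764,782.80 = 3.3858.
EPS therefore changes by 3.3858 × (-21.9%) = -74.1%.

-74.1%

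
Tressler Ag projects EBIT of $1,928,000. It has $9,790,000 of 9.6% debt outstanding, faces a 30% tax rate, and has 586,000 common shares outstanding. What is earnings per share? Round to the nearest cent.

$1.18

Pre-tax income = $1,928,000 − $939,840.00 = $988,160.00.
After tax at 30%: net income = $988,160.00 × 0.70 = $691,712.00.
Per share: $691,712.00 / 586,000 shares = $1.18.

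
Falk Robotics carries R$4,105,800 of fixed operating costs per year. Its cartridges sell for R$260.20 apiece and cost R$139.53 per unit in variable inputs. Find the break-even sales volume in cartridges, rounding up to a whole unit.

34,026 cartridges

Unit CM = price − variable cost = R$260.20 − R$139.53 = R$120.67.
Break-even Q = R$4,105,800 / R$120.67 = 34,025.03 → 34,026 cartridges.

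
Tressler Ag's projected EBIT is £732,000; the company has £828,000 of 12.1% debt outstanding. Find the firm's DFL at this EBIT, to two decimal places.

Interest = £100,188.00.
DFL = EBIT ÷ (EBIT − I) = £732,000 ÷ (£732,000 − £100,188.00) = £732,000 ÷ £631,812.00 = 1.1586.

1.16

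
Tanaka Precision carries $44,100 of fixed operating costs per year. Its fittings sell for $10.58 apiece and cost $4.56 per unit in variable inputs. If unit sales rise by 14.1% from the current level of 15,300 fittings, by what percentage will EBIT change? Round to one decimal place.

Contribution at this volume is 15,300 × $6.02 = $92,106.00.
Subtracting fixed costs: EBIT = $92,106.00 − $44,100 = $48,006.00.
DOL = contribution ÷ EBIT = $92,106.00 ÷ $48,006.00 = 1.9186.
So EBIT moves 1.9186 × (+14.1%) = +27.1%.

+27.1%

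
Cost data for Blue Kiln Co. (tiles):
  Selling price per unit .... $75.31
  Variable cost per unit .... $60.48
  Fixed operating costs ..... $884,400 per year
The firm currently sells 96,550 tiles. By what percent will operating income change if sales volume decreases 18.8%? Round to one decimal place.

-49.2%

Total contribution margin = 96,550 × $14.83 = $1,431,836.50.
Subtracting fixed costs: EBIT = $1,431,836.50 − $884,400 = $547,436.50.
Degree of operating leverage = $1,431,836.50 / $547,436.50 = 2.6155.
Operating income changes by 2.6155 × -18.8% = -49.2%.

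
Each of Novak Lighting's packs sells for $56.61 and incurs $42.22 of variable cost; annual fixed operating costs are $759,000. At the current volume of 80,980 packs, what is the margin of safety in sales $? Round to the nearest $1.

Each unit contributes $56.61 − $42.22 = $14.39. Break-even units = $759,000 ÷ $14.39 = 52,744.96; break-even revenue = 52,744.96 × $56.61 = $2,985,892.29.
Current sales = 80,980 × $56.61 = $4,584,277.80.
Margin of safety = $4,584,277.80 − $2,985,892.29 = $1,598,386.

$1,598,386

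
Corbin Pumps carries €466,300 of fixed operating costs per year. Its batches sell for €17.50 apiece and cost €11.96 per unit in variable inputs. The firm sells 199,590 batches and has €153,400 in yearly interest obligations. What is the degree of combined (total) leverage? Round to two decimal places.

2.28

Total contribution margin = 199,590 × €5.54 = €1,105,728.60.
Subtracting fixed costs: EBIT = €1,105,728.60 − €466,300 = €639,428.60. Interest = €153,400.00, so EBIT − I = €486,028.60.
Degree of total leverage = total CM / (EBIT − interest) = €1,105,728.60 / €486,028.60 = 2.2750.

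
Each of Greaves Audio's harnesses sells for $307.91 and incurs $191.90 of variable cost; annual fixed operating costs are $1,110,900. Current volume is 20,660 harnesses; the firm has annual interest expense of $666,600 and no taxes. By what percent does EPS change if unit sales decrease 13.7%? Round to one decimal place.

At 20,660 units, contribution = 20,660 × $116.01 = $2,396,766.60.
Subtracting fixed costs: EBIT = $2,396,766.60 − $1,110,900 = $1,285,866.60.
Interest = $666,600.00, so EBIT − I = $619,266.60.
Degree of combined leverage = contribution ÷ (EBIT − I) = $2,396,766.60 ÷ $619,266.60 = 3.8703.
%ΔEPS = DCL × %ΔSales = 3.8703 × -13.7% = -53.0%.

-53.0%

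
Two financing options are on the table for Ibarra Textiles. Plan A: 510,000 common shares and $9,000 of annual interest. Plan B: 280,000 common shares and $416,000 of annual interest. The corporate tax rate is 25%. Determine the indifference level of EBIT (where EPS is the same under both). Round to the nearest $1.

$911,478

At indifference, (EBIT − 9,000)(1 − t)/510,000 = (EBIT − 416,000)(1 − t)/280,000.
The (1 − t) factor cancels: (EBIT − 9,000) × 280,000 = (EBIT − 416,000) × 510,000.
EBIT × (510,000 − 280,000) = 416,000 × 510,000 − 9,000 × 280,000 = 209,640,000,000, so EBIT = 209,640,000,000 ÷ 230,000 = 911,478.26.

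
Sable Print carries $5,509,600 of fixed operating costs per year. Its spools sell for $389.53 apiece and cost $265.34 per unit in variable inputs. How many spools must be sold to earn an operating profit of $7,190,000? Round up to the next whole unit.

Unit CM = price − variable cost = $389.53 − $265.34 = $124.19.
Required volume = (fixed costs + target profit) ÷ CM = ($5,509,600 + $7,190,000) ÷ $124.19 = 102,259.44, so 102,260 spools.

102,260 spools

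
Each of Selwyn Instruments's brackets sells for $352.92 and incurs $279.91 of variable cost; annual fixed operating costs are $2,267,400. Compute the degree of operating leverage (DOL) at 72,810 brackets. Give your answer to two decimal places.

Contribution at this volume is 72,810 × $73.01 = $5,315,858.10.
EBIT = $5,315,858.10 − $2,267,400 = $3,048,458.10.
DOL = contribution ÷ EBIT = $5,315,858.10 ÷ $3,048,458.10 = 1.7438.

1.74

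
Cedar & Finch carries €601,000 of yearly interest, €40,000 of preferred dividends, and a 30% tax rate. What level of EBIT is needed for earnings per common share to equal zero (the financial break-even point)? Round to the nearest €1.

Grossing the preferred dividend up to pre-tax terms: €40,000 / (1 − 0.30) = €57,142.86.
EPS = 0 when EBIT covers interest plus the pre-tax preferred burden: €601,000 + €57,142.86 = €658,142.86.

€658,143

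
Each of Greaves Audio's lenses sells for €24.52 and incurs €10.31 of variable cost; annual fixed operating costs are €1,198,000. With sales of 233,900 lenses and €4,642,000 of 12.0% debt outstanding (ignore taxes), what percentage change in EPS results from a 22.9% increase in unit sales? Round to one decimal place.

At 233,900 units, contribution = 233,900 × €14.21 = €3,323,719.00.
Operating income = contribution − fixed costs = €3,323,719.00 − €1,198,000 = €2,125,719.00.
Interest = €557,040.00, so EBIT − I = €1,568,679.00.
DCL = total CM / (EBIT − I) = €3,323,719.00 / €1,568,679.00 = 2.1188.
%ΔEPS = DCL × %ΔSales = 2.1188 × +22.9% = +48.5%.

+48.5%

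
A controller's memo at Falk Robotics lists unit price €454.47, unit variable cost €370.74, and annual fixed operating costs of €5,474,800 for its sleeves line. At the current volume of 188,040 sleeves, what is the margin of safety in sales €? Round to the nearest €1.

€55,742,399

Unit CM = price − variable cost = €454.47 − €370.74 = €83.73. Break-even units = €5,474,800 ÷ €83.73 = 65,386.36; break-even revenue = 65,386.36 × €454.47 = €29,716,139.45.
Actual sales revenue = 188,040 × €454.47 = €85,458,538.80.
Margin of safety = €85,458,538.80 − €29,716,139.45 = €55,742,399.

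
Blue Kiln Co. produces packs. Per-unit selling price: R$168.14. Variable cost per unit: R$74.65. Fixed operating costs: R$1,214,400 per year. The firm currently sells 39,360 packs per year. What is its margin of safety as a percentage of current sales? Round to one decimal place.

Unit CM = price − variable cost = R$168.14 − R$74.65 = R$93.49. Break-even units = R$1,214,400 ÷ R$93.49 = 12,989.62; break-even revenue = 12,989.62 × R$168.14 = R$2,184,075.47.
Current sales = 39,360 × R$168.14 = R$6,617,990.40.
Margin of safety = (R$6,617,990.40 − R$2,184,075.47) ÷ R$6,617,990.40 = 67.0%.

67.0%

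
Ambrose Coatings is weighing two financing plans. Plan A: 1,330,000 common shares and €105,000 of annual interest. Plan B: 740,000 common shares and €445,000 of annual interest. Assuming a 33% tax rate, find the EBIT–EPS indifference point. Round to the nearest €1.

At indifference, (EBIT − 105,000)(1 − t)/1,330,000 = (EBIT − 445,000)(1 − t)/740,000.
The (1 − t) factor cancels: (EBIT − 105,000) × 740,000 = (EBIT − 445,000) × 1,330,000.
EBIT × (1,330,000 − 740,000) = 445,000 × 1,330,000 − 105,000 × 740,000 = 514,150,000,000, so EBIT = 514,150,000,000 ÷ 590,000 = 871,440.68.

€871,441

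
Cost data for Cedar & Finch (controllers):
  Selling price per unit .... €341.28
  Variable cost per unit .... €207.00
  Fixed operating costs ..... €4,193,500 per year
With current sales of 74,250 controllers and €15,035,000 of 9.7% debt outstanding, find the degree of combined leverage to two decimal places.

2.31

At 74,250 units, contribution = 74,250 × €134.28 = €9,970,290.00.
Operating income = contribution − fixed costs = €9,970,290.00 − €4,193,500 = €5,776,790.00. Interest = €1,458,395.00.
DOL = €9,970,290.00 ÷ €5,776,790.00 = 1.7259; DFL = €5,776,790.00 ÷ €4,318,395.00 = 1.3377.
Combined leverage = 1.7259 × 1.3377 = 2.3087.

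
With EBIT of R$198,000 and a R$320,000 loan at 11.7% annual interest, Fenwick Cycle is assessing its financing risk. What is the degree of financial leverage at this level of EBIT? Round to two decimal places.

Interest = R$37,440.00.
DFL = EBIT ÷ (EBIT − I) = R$198,000 ÷ (R$198,000 − R$37,440.00) = R$198,000 ÷ R$160,560.00 = 1.2332.

1.23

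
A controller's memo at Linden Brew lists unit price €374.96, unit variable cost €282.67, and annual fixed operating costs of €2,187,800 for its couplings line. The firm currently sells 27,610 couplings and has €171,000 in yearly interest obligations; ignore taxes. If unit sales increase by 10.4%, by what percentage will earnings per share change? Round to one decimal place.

+140.0%

At 27,610 units, contribution = 27,610 × €92.29 = €2,548,126.90.
Operating income = contribution − fixed costs = €2,548,126.90 − €2,187,800 = €360,326.90.
Interest = €171,000.00, so EBIT − I = €189,326.90.
Degree of combined leverage = contribution ÷ (EBIT − I) = €2,548,126.90 ÷ €189,326.90 = 13.4589.
EPS therefore changes by 13.4589 × (+10.4%) = +140.0%.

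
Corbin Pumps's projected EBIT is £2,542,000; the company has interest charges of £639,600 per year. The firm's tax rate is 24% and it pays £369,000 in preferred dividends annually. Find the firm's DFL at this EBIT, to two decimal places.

Annual interest charges come to £639,600.00.
Pre-tax preferred-dividend burden = £369,000 ÷ (1 − 0.24) = £485,526.32.
DFL = EBIT ÷ [EBIT − I − D_p/(1−t)] = £2,542,000 ÷ [£2,542,000 − £639,600.00 − £485,526.32] = £2,542,000 ÷ £1,416,873.68 = 1.7941.

1.79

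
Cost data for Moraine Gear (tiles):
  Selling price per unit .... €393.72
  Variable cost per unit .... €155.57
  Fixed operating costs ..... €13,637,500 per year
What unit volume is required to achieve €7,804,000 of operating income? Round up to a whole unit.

90,034 tiles

Unit CM = price − variable cost = €393.72 − €155.57 = €238.15.
Need Q such that Q × €238.15 − €13,637,500 = €7,804,000, i.e. Q = €21,441,500 / €238.15 = 90,033.59 → 90,034.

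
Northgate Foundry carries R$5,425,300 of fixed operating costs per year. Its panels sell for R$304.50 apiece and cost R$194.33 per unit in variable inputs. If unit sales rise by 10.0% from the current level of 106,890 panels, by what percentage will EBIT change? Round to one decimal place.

+18.5%

Contribution at this volume is 106,890 × R$110.17 = R$11,776,071.30.
EBIT = R$11,776,071.30 − R$5,425,300 = R$6,350,771.30.
DOL = contribution ÷ EBIT = R$11,776,071.30 ÷ R$6,350,771.30 = 1.8543.
So EBIT moves 1.8543 × (+10.0%) = +18.5%.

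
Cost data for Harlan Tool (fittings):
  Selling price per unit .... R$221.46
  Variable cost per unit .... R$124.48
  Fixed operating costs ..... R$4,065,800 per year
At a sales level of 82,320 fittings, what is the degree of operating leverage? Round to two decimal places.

2.04

At 82,320 units, contribution = 82,320 × R$96.98 = R$7,983,393.60.
EBIT = R$7,983,393.60 − R$4,065,800 = R$3,917,593.60.
So DOL = total CM / EBIT = R$7,983,393.60 / R$3,917,593.60 = 2.0378.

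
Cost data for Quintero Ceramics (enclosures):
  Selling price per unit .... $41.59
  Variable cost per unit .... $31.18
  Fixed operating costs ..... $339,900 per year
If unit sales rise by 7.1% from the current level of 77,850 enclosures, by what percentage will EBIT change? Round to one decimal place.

+12.2%

At 77,850 units, contribution = 77,850 × $10.41 = $810,418.50.
Subtracting fixed costs: EBIT = $810,418.50 − $339,900 = $470,518.50.
So DOL = total CM / EBIT = $810,418.50 / $470,518.50 = 1.7224.
%ΔEBIT = DOL × %ΔSales = 1.7224 × +7.1% = +12.2%.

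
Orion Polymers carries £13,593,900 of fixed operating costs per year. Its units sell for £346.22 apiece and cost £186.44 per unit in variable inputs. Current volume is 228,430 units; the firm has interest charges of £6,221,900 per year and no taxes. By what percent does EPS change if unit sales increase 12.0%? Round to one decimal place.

+26.3%

At 228,430 units, contribution = 228,430 × £159.78 = £36,498,545.40.
EBIT = £36,498,545.40 − £13,593,900 = £22,904,645.40.
Interest = £6,221,900.00, so EBIT − I = £16,682,745.40.
Degree of combined leverage = contribution ÷ (EBIT − I) = £36,498,545.40 ÷ £16,682,745.40 = 2.1878.
EPS therefore changes by 2.1878 × (+12.0%) = +26.3%.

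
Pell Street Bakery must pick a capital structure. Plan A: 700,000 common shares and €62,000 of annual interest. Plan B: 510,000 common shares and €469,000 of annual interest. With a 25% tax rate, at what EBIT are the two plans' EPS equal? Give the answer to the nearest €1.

€1,561,474

Set EPS_A = EPS_B: (EBIT − €62,000)(1 − 0.25) ÷ 700,000 = (EBIT − €469,000)(1 − 0.25) ÷ 510,000.
The (1 − t) factor cancels: (EBIT − 62,000) × 510,000 = (EBIT − 469,000) × 700,000.
EBIT × (700,000 − 510,000) = 469,000 × 700,000 − 62,000 × 510,000 = 296,680,000,000, so EBIT = 296,680,000,000 ÷ 190,000 = 1,561,473.68.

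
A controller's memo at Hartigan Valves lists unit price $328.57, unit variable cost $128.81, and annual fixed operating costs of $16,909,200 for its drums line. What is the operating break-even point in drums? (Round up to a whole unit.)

84,648 drums

Each unit contributes $328.57 − $128.81 = $199.76.
Units to break even: $16,909,200 ÷ $199.76 = 84,647.58, rounded up to 84,648.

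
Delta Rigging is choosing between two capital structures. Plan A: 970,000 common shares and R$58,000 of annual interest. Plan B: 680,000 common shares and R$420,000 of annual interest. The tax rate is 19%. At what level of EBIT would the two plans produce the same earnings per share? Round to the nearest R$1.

Set EPS_A = EPS_B: (EBIT − R$58,000)(1 − 0.19) ÷ 970,000 = (EBIT − R$420,000)(1 − 0.19) ÷ 680,000.
The (1 − t) factor cancels: (EBIT − 58,000) × 680,000 = (EBIT − 420,000) × 970,000.
Solving, EBIT = (420,000·970,000 − 58,000·680,000) / (970,000 − 680,000) = 367,960,000,000 / 290,000 = 1,268,827.59.

R$1,268,828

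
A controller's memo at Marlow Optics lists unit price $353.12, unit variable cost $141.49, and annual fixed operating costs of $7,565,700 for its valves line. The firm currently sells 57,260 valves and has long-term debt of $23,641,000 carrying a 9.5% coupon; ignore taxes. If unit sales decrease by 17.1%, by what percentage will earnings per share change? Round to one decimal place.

-89.8%

Total contribution margin = 57,260 × $211.63 = $12,117,933.80.
EBIT = $12,117,933.80 − $7,565,700 = $4,552,233.80.
After interest of $2,245,895.00, pre-tax earnings = $2,306,338.80.
Degree of combined leverage = contribution ÷ (EBIT − I) = $12,117,933.80 ÷ $2,306,338.80 = 5.2542.
%ΔEPS = DCL × %ΔSales = 5.2542 × -17.1% = -89.8%.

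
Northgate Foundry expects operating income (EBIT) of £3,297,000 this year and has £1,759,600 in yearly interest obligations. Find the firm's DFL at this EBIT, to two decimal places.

Annual interest charges come to £1,759,600.00.
DFL = EBIT ÷ (EBIT − I) = £3,297,000 ÷ (£3,297,000 − £1,759,600.00) = £3,297,000 ÷ £1,537,400.00 = 2.1445.

2.14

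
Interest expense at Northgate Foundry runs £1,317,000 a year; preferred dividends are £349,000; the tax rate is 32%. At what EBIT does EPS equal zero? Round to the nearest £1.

£1,830,235

Preferred dividends are paid after tax, so their pre-tax equivalent is £349,000 ÷ (1 − 0.32) = £513,235.29.
Financial break-even EBIT = interest + D_p ÷ (1 − t) = £1,317,000 + £513,235.29 = £1,830,235.29.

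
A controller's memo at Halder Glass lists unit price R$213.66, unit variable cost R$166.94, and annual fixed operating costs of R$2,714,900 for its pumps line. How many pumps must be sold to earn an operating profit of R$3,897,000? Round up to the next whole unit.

141,522 pumps

Unit CM = price − variable cost = R$213.66 − R$166.94 = R$46.72.
Need Q such that Q × R$46.72 − R$2,714,900 = R$3,897,000, i.e. Q = R$6,611,900 / R$46.72 = 141,521.83 → 141,522.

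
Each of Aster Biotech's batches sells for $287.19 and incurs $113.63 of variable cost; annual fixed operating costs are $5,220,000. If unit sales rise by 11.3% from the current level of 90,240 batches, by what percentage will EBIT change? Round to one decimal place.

Contribution at this volume is 90,240 × $173.56 = $15,662,054.40.
EBIT = $15,662,054.40 − $5,220,000 = $10,442,054.40.
DOL = contribution ÷ EBIT = $15,662,054.40 ÷ $10,442,054.40 = 1.4999.
Operating income changes by 1.4999 × +11.3% = +16.9%.

+16.9%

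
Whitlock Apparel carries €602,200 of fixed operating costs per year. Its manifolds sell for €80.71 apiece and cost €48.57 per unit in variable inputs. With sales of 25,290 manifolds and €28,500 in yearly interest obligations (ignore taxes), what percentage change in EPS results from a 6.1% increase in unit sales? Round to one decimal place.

+27.2%

Total contribution margin = 25,290 × €32.14 = €812,820.60.
Operating income = contribution − fixed costs = €812,820.60 − €602,200 = €210,620.60.
After interest of €28,500.00, pre-tax earnings = €182,120.60.
Degree of combined leverage = contribution ÷ (EBIT − I) = €812,820.60 ÷ €182,120.60 = 4.4631.
EPS therefore changes by 4.4631 × (+6.1%) = +27.2%.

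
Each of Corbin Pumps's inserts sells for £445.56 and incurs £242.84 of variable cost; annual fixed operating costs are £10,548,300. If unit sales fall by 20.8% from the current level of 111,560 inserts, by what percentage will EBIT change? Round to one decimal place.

-39.0%

Total contribution margin = 111,560 × £202.72 = £22,615,443.20.
EBIT = £22,615,443.20 − £10,548,300 = £12,067,143.20.
So DOL = total CM / EBIT = £22,615,443.20 / £12,067,143.20 = 1.8741.
%ΔEBIT = DOL × %ΔSales = 1.8741 × -20.8% = -39.0%.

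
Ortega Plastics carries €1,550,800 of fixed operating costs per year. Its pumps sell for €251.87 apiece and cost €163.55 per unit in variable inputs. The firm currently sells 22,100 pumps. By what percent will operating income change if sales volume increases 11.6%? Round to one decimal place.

+56.5%

Contribution at this volume is 22,100 × €88.32 = €1,951,872.00.
Operating income = contribution − fixed costs = €1,951,872.00 − €1,550,800 = €401,072.00.
Degree of operating leverage = €1,951,872.00 / €401,072.00 = 4.8666.
So EBIT moves 4.8666 × (+11.6%) = +56.5%.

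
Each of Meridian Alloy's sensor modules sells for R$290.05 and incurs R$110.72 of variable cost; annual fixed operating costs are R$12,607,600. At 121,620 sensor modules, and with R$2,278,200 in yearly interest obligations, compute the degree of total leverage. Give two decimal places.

3.15

At 121,620 units, contribution = 121,620 × R$179.33 = R$21,810,114.60.
Operating income = contribution − fixed costs = R$21,810,114.60 − R$12,607,600 = R$9,202,514.60. Interest = R$2,278,200.00, so EBIT − I = R$6,924,314.60.
Degree of total leverage = total CM / (EBIT − interest) = R$21,810,114.60 / R$6,924,314.60 = 3.1498.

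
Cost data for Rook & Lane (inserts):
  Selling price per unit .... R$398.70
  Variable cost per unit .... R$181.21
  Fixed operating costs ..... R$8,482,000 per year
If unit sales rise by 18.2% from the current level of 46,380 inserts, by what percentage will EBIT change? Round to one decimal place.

At 46,380 units, contribution = 46,380 × R$217.49 = R$10,087,186.20.
EBIT = R$10,087,186.20 − R$8,482,000 = R$1,605,186.20.
DOL = contribution ÷ EBIT = R$10,087,186.20 ÷ R$1,605,186.20 = 6.2841.
Operating income changes by 6.2841 × +18.2% = +114.4%.

+114.4%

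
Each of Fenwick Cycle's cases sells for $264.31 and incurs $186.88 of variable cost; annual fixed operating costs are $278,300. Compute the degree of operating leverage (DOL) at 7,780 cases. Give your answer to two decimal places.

1.86

Total contribution margin = 7,780 × $77.43 = $602,405.40.
Subtracting fixed costs: EBIT = $602,405.40 − $278,300 = $324,105.40.
DOL = contribution ÷ EBIT = $602,405.40 ÷ $324,105.40 = 1.8587.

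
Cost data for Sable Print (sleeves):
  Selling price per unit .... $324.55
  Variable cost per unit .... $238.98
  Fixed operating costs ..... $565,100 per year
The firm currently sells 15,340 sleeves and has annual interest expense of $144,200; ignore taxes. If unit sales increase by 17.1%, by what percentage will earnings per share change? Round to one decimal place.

Contribution at this volume is 15,340 × $85.57 = $1,312,643.80.
Subtracting fixed costs: EBIT = $1,312,643.80 − $565,100 = $747,543.80.
After interest of $144,200.00, pre-tax earnings = $603,343.80.
DCL = total CM / (EBIT − I) = $1,312,643.80 / $603,343.80 = 2.1756.
EPS therefore changes by 2.1756 × (+17.1%) = +37.2%.

+37.2%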